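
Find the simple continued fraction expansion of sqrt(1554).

[39; (2, 2, 1, 1, 1, 10, 1, 1, 1, 2, 2, 78)]

Write x_i = (sqrt(1554) + m_i)/d_i with (m_0, d_0) = (0, 1). a_0 = floor(sqrt(1554)) = 39, since 39^2 = 1521 <= 1554 < 1600 = 40^2.
Iterate m_{i+1} = d_i*a_i - m_i, d_{i+1} = (1554 - m_{i+1}^2)/d_i, a_{i+1} = floor((a_0 + m_{i+1})/d_{i+1}):
  m_1 = 1*39 - 0 = 39, d_1 = (1554 - 39^2)/1 = 33/1 = 33, a_1 = floor((39 + 39)/33) = 2.
  m_2 = 33*2 - 39 = 27, d_2 = (1554 - 27^2)/33 = 825/33 = 25, a_2 = floor((39 + 27)/25) = 2.
  m_3 = 25*2 - 27 = 23, d_3 = (1554 - 23^2)/25 = 1025/25 = 41, a_3 = floor((39 + 23)/41) = 1.
  m_4 = 41*1 - 23 = 18, d_4 = (1554 - 18^2)/41 = 1230/41 = 30, a_4 = floor((39 + 18)/30) = 1.
  m_5 = 30*1 - 18 = 12, d_5 = (1554 - 12^2)/30 = 1410/30 = 47, a_5 = floor((39 + 12)/47) = 1.
  m_6 = 47*1 - 12 = 35, d_6 = (1554 - 35^2)/47 = 329/47 = 7, a_6 = floor((39 + 35)/7) = 10.
  m_7 = 7*10 - 35 = 35, d_7 = (1554 - 35^2)/7 = 329/7 = 47, a_7 = floor((39 + 35)/47) = 1.
  m_8 = 47*1 - 35 = 12, d_8 = (1554 - 12^2)/47 = 1410/47 = 30, a_8 = floor((39 + 12)/30) = 1.
  m_9 = 30*1 - 12 = 18, d_9 = (1554 - 18^2)/30 = 1230/30 = 41, a_9 = floor((39 + 18)/41) = 1.
  m_10 = 41*1 - 18 = 23, d_10 = (1554 - 23^2)/41 = 1025/41 = 25, a_10 = floor((39 + 23)/25) = 2.
  m_11 = 25*2 - 23 = 27, d_11 = (1554 - 27^2)/25 = 825/25 = 33, a_11 = floor((39 + 27)/33) = 2.
  m_12 = 33*2 - 27 = 39, d_12 = (1554 - 39^2)/33 = 33/33 = 1, a_12 = floor((39 + 39)/1) = 78.
  m_13 = 1*78 - 39 = 39, d_13 = (1554 - 39^2)/1 = 33/1 = 33: (m_13, d_13) = (m_1, d_1) = (39, 33), so from here the quotients repeat a_1, ..., a_12; the period length is 12.
Hence the expansion of sqrt(1554) is a_0 = 39 followed by the repeating block 2, 2, 1, 1, 1, 10, 1, 1, 1, 2, 2, 78 (period 12).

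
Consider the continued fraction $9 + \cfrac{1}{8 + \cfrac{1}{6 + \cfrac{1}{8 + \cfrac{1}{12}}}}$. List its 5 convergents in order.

Using the convergent recurrence p_i = a_i*p_{i-1} + p_{i-2}, q_i = a_i*q_{i-1} + q_{i-2} with p_{-2}=0, p_{-1}=1, q_{-2}=1, q_{-1}=0:
  i=0: a_0=9, p_0 = 9*1 + 0 = 9, q_0 = 9*0 + 1 = 1.
  i=1: a_1=8, p_1 = 8*9 + 1 = 73, q_1 = 8*1 + 0 = 8.
  i=2: a_2=6, p_2 = 6*73 + 9 = 447, q_2 = 6*8 + 1 = 49.
  i=3: a_3=8, p_3 = 8*447 + 73 = 3649, q_3 = 8*49 + 8 = 400.
  i=4: a_4=12, p_4 = 12*3649 + 447 = 44235, q_4 = 12*400 + 49 = 4849.

9/1, 73/8, 447/49, 3649/400, 44235/4849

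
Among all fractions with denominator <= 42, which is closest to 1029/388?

61/23

Expand x = 1029/388 as a continued fraction with the Euclidean algorithm:
  1029 = 2*388 + 253, so a_0 = 2.
  388 = 1*253 + 135, so a_1 = 1.
  253 = 1*135 + 118, so a_2 = 1.
  135 = 1*118 + 17, so a_3 = 1.
  118 = 6*17 + 16, so a_4 = 6.
  17 = 1*16 + 1, so a_5 = 1.
  16 = 16*1 + 0, so a_6 = 16.
so x = [2; 1, 1, 1, 6, 1, 16].
Convergents (p_i = a_i*p_{i-1} + p_{i-2}, q_i = a_i*q_{i-1} + q_{i-2} with p_{-2}=0, p_{-1}=1, q_{-2}=1, q_{-1}=0), until the denominator exceeds 42:
  i=0: a_0=2, p_0 = 2*1 + 0 = 2, q_0 = 2*0 + 1 = 1.
  i=1: a_1=1, p_1 = 1*2 + 1 = 3, q_1 = 1*1 + 0 = 1.
  i=2: a_2=1, p_2 = 1*3 + 2 = 5, q_2 = 1*1 + 1 = 2.
  i=3: a_3=1, p_3 = 1*5 + 3 = 8, q_3 = 1*2 + 1 = 3.
  i=4: a_4=6, p_4 = 6*8 + 5 = 53, q_4 = 6*3 + 2 = 20.
  i=5: a_5=1, p_5 = 1*53 + 8 = 61, q_5 = 1*20 + 3 = 23.
  i=6: a_6=16, p_6 = 16*61 + 53 = 1029, q_6 = 16*23 + 20 = 388.
q_6 = 388 > 42, so the last convergent with denominator <= 42 is p_5/q_5 = 61/23.
The closest fraction with denominator <= 42 is either p_5/q_5 or the intermediate fraction (k*p_5 + p_4)/(k*q_5 + q_4) with the largest k >= 1 whose denominator stays <= 42; these approach x as k grows, and every other convergent or intermediate fraction in range is farther away.
Largest k: floor((42 - q_4)/q_5) = floor((42 - 20)/23) = 0.
Since k = 0, no intermediate fraction beyond p_5/q_5 has denominator <= 42, so the convergent 61/23 is the closest (its error is |1029*23 - 61*388|/(388*23) = 1/8924).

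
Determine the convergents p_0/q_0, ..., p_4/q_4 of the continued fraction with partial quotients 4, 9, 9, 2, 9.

Using the convergent recurrence p_i = a_i*p_{i-1} + p_{i-2}, q_i = a_i*q_{i-1} + q_{i-2} with p_{-2}=0, p_{-1}=1, q_{-2}=1, q_{-1}=0:
  i=0: a_0=4, p_0 = 4*1 + 0 = 4, q_0 = 4*0 + 1 = 1.
  i=1: a_1=9, p_1 = 9*4 + 1 = 37, q_1 = 9*1 + 0 = 9.
  i=2: a_2=9, p_2 = 9*37 + 4 = 337, q_2 = 9*9 + 1 = 82.
  i=3: a_3=2, p_3 = 2*337 + 37 = 711, q_3 = 2*82 + 9 = 173.
  i=4: a_4=9, p_4 = 9*711 + 337 = 6736, q_4 = 9*173 + 82 = 1639.

4/1, 37/9, 337/82, 711/173, 6736/1639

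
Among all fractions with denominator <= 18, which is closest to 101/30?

37/11

Expand x = 101/30 as a continued fraction with the Euclidean algorithm:
  101 = 3*30 + 11, so a_0 = 3.
  30 = 2*11 + 8, so a_1 = 2.
  11 = 1*8 + 3, so a_2 = 1.
  8 = 2*3 + 2, so a_3 = 2.
  3 = 1*2 + 1, so a_4 = 1.
  2 = 2*1 + 0, so a_5 = 2.
so x = [3; 2, 1, 2, 1, 2].
Convergents (p_i = a_i*p_{i-1} + p_{i-2}, q_i = a_i*q_{i-1} + q_{i-2} with p_{-2}=0, p_{-1}=1, q_{-2}=1, q_{-1}=0), until the denominator exceeds 18:
  i=0: a_0=3, p_0 = 3*1 + 0 = 3, q_0 = 3*0 + 1 = 1.
  i=1: a_1=2, p_1 = 2*3 + 1 = 7, q_1 = 2*1 + 0 = 2.
  i=2: a_2=1, p_2 = 1*7 + 3 = 10, q_2 = 1*2 + 1 = 3.
  i=3: a_3=2, p_3 = 2*10 + 7 = 27, q_3 = 2*3 + 2 = 8.
  i=4: a_4=1, p_4 = 1*27 + 10 = 37, q_4 = 1*8 + 3 = 11.
  i=5: a_5=2, p_5 = 2*37 + 27 = 101, q_5 = 2*11 + 8 = 30.
q_5 = 30 > 18, so the last convergent with denominator <= 18 is p_4/q_4 = 37/11.
The closest fraction with denominator <= 18 is either p_4/q_4 or the intermediate fraction (k*p_4 + p_3)/(k*q_4 + q_3) with the largest k >= 1 whose denominator stays <= 18; these approach x as k grows, and every other convergent or intermediate fraction in range is farther away.
Largest k: floor((18 - q_3)/q_4) = floor((18 - 8)/11) = 0.
Since k = 0, no intermediate fraction beyond p_4/q_4 has denominator <= 18, so the convergent 37/11 is the closest (its error is |101*11 - 37*30|/(30*11) = 1/330).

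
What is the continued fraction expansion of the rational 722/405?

Run the Euclidean algorithm on 722 and 405; the successive quotients are the partial quotients a_0, a_1, ... (each step inverts the fractional part left over by the previous one):
  722 = 1*405 + 317, so a_0 = 1.
  405 = 1*317 + 88, so a_1 = 1.
  317 = 3*88 + 53, so a_2 = 3.
  88 = 1*53 + 35, so a_3 = 1.
  53 = 1*35 + 18, so a_4 = 1.
  35 = 1*18 + 17, so a_5 = 1.
  18 = 1*17 + 1, so a_6 = 1.
  17 = 17*1 + 0, so a_7 = 17.
The remainder reaches 0 after 8 divisions, so the expansion has 8 partial quotients, read off in order.

[1; 1, 3, 1, 1, 1, 1, 17]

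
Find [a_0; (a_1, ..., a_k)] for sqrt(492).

[22; (5, 1, 1, 10, 1, 1, 5, 44)]

Write x_i = (sqrt(492) + m_i)/d_i with (m_0, d_0) = (0, 1). a_0 = floor(sqrt(492)) = 22, since 22^2 = 484 <= 492 < 529 = 23^2.
Iterate m_{i+1} = d_i*a_i - m_i, d_{i+1} = (492 - m_{i+1}^2)/d_i, a_{i+1} = floor((a_0 + m_{i+1})/d_{i+1}):
  m_1 = 1*22 - 0 = 22, d_1 = (492 - 22^2)/1 = 8/1 = 8, a_1 = floor((22 + 22)/8) = 5.
  m_2 = 8*5 - 22 = 18, d_2 = (492 - 18^2)/8 = 168/8 = 21, a_2 = floor((22 + 18)/21) = 1.
  m_3 = 21*1 - 18 = 3, d_3 = (492 - 3^2)/21 = 483/21 = 23, a_3 = floor((22 + 3)/23) = 1.
  m_4 = 23*1 - 3 = 20, d_4 = (492 - 20^2)/23 = 92/23 = 4, a_4 = floor((22 + 20)/4) = 10.
  m_5 = 4*10 - 20 = 20, d_5 = (492 - 20^2)/4 = 92/4 = 23, a_5 = floor((22 + 20)/23) = 1.
  m_6 = 23*1 - 20 = 3, d_6 = (492 - 3^2)/23 = 483/23 = 21, a_6 = floor((22 + 3)/21) = 1.
  m_7 = 21*1 - 3 = 18, d_7 = (492 - 18^2)/21 = 168/21 = 8, a_7 = floor((22 + 18)/8) = 5.
  m_8 = 8*5 - 18 = 22, d_8 = (492 - 22^2)/8 = 8/8 = 1, a_8 = floor((22 + 22)/1) = 44.
  m_9 = 1*44 - 22 = 22, d_9 = (492 - 22^2)/1 = 8/1 = 8: (m_9, d_9) = (m_1, d_1) = (22, 8), so from here the quotients repeat a_1, ..., a_8; the period length is 8.
Hence the expansion of sqrt(492) is a_0 = 22 followed by the repeating block 5, 1, 1, 10, 1, 1, 5, 44 (period 8).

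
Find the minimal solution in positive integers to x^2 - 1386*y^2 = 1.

(x, y) = (21295, 572)

First expand sqrt(1386) as a continued fraction. With x_i = (sqrt(1386) + m_i)/d_i and (m_0, d_0) = (0, 1): a_0 = floor(sqrt(1386)) = 37, since 37^2 = 1369 <= 1386 < 1444 = 38^2.
Iterate m_{i+1} = d_i*a_i - m_i, d_{i+1} = (1386 - m_{i+1}^2)/d_i, a_{i+1} = floor((a_0 + m_{i+1})/d_{i+1}):
  m_1 = 1*37 - 0 = 37, d_1 = (1386 - 37^2)/1 = 17/1 = 17, a_1 = floor((37 + 37)/17) = 4.
  m_2 = 17*4 - 37 = 31, d_2 = (1386 - 31^2)/17 = 425/17 = 25, a_2 = floor((37 + 31)/25) = 2.
  m_3 = 25*2 - 31 = 19, d_3 = (1386 - 19^2)/25 = 1025/25 = 41, a_3 = floor((37 + 19)/41) = 1.
  m_4 = 41*1 - 19 = 22, d_4 = (1386 - 22^2)/41 = 902/41 = 22, a_4 = floor((37 + 22)/22) = 2.
  m_5 = 22*2 - 22 = 22, d_5 = (1386 - 22^2)/22 = 902/22 = 41, a_5 = floor((37 + 22)/41) = 1.
  m_6 = 41*1 - 22 = 19, d_6 = (1386 - 19^2)/41 = 1025/41 = 25, a_6 = floor((37 + 19)/25) = 2.
  m_7 = 25*2 - 19 = 31, d_7 = (1386 - 31^2)/25 = 425/25 = 17, a_7 = floor((37 + 31)/17) = 4.
  m_8 = 17*4 - 31 = 37, d_8 = (1386 - 37^2)/17 = 17/17 = 1, a_8 = floor((37 + 37)/1) = 74.
  m_9 = 1*74 - 37 = 37, d_9 = (1386 - 37^2)/1 = 17/1 = 17: (m_9, d_9) = (m_1, d_1) = (37, 17), so from here the quotients repeat a_1, ..., a_8; the period length is 8.
So sqrt(1386) = [37; (4, 2, 1, 2, 1, 2, 4, 74)] with period length k = 8.
k is even, so the fundamental solution of x^2 - 1386y^2 = 1 is (p_{k-1}, q_{k-1}) = (p_7, q_7); compute convergents through index 7.
Convergents (p_i = a_i*p_{i-1} + p_{i-2}, q_i = a_i*q_{i-1} + q_{i-2} with p_{-2}=0, p_{-1}=1, q_{-2}=1, q_{-1}=0):
  i=0: a_0=37, p_0 = 37*1 + 0 = 37, q_0 = 37*0 + 1 = 1.
  i=1: a_1=4, p_1 = 4*37 + 1 = 149, q_1 = 4*1 + 0 = 4.
  i=2: a_2=2, p_2 = 2*149 + 37 = 335, q_2 = 2*4 + 1 = 9.
  i=3: a_3=1, p_3 = 1*335 + 149 = 484, q_3 = 1*9 + 4 = 13.
  i=4: a_4=2, p_4 = 2*484 + 335 = 1303, q_4 = 2*13 + 9 = 35.
  i=5: a_5=1, p_5 = 1*1303 + 484 = 1787, q_5 = 1*35 + 13 = 48.
  i=6: a_6=2, p_6 = 2*1787 + 1303 = 4877, q_6 = 2*48 + 35 = 131.
  i=7: a_7=4, p_7 = 4*4877 + 1787 = 21295, q_7 = 4*131 + 48 = 572.
Check: 21295^2 - 1386*572^2 = 453477025 - 453477024 = 1, so (x, y) = (21295, 572) solves the equation, and by the theorem it is the least positive solution.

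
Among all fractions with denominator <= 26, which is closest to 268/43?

Expand x = 268/43 as a continued fraction with the Euclidean algorithm:
  268 = 6*43 + 10, so a_0 = 6.
  43 = 4*10 + 3, so a_1 = 4.
  10 = 3*3 + 1, so a_2 = 3.
  3 = 3*1 + 0, so a_3 = 3.
so x = [6; 4, 3, 3].
Convergents (p_i = a_i*p_{i-1} + p_{i-2}, q_i = a_i*q_{i-1} + q_{i-2} with p_{-2}=0, p_{-1}=1, q_{-2}=1, q_{-1}=0), until the denominator exceeds 26:
  i=0: a_0=6, p_0 = 6*1 + 0 = 6, q_0 = 6*0 + 1 = 1.
  i=1: a_1=4, p_1 = 4*6 + 1 = 25, q_1 = 4*1 + 0 = 4.
  i=2: a_2=3, p_2 = 3*25 + 6 = 81, q_2 = 3*4 + 1 = 13.
  i=3: a_3=3, p_3 = 3*81 + 25 = 268, q_3 = 3*13 + 4 = 43.
q_3 = 43 > 26, so the last convergent with denominator <= 26 is p_2/q_2 = 81/13.
The closest fraction with denominator <= 26 is either p_2/q_2 or the intermediate fraction (k*p_2 + p_1)/(k*q_2 + q_1) with the largest k >= 1 whose denominator stays <= 26; these approach x as k grows, and every other convergent or intermediate fraction in range is farther away.
Largest k: floor((26 - q_1)/q_2) = floor((26 - 4)/13) = 1.
That gives (1*81 + 25)/(1*13 + 4) = 106/17.
Compare the errors: |x - 81/13| = |268*13 - 81*43|/(43*13) = 1/559, and |x - 106/17| = |268*17 - 106*43|/(43*17) = 2/731.
Cross-multiplying, 1*731 = 731 < 1118 = 2*559, so 1/559 is smaller: the convergent 81/13 is closer to x than 106/17.

81/13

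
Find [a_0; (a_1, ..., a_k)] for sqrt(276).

[16; (1, 1, 1, 1, 2, 2, 2, 1, 1, 1, 1, 32)]

Write x_i = (sqrt(276) + m_i)/d_i with (m_0, d_0) = (0, 1). a_0 = floor(sqrt(276)) = 16, since 16^2 = 256 <= 276 < 289 = 17^2.
Iterate m_{i+1} = d_i*a_i - m_i, d_{i+1} = (276 - m_{i+1}^2)/d_i, a_{i+1} = floor((a_0 + m_{i+1})/d_{i+1}):
  m_1 = 1*16 - 0 = 16, d_1 = (276 - 16^2)/1 = 20/1 = 20, a_1 = floor((16 + 16)/20) = 1.
  m_2 = 20*1 - 16 = 4, d_2 = (276 - 4^2)/20 = 260/20 = 13, a_2 = floor((16 + 4)/13) = 1.
  m_3 = 13*1 - 4 = 9, d_3 = (276 - 9^2)/13 = 195/13 = 15, a_3 = floor((16 + 9)/15) = 1.
  m_4 = 15*1 - 9 = 6, d_4 = (276 - 6^2)/15 = 240/15 = 16, a_4 = floor((16 + 6)/16) = 1.
  m_5 = 16*1 - 6 = 10, d_5 = (276 - 10^2)/16 = 176/16 = 11, a_5 = floor((16 + 10)/11) = 2.
  m_6 = 11*2 - 10 = 12, d_6 = (276 - 12^2)/11 = 132/11 = 12, a_6 = floor((16 + 12)/12) = 2.
  m_7 = 12*2 - 12 = 12, d_7 = (276 - 12^2)/12 = 132/12 = 11, a_7 = floor((16 + 12)/11) = 2.
  m_8 = 11*2 - 12 = 10, d_8 = (276 - 10^2)/11 = 176/11 = 16, a_8 = floor((16 + 10)/16) = 1.
  m_9 = 16*1 - 10 = 6, d_9 = (276 - 6^2)/16 = 240/16 = 15, a_9 = floor((16 + 6)/15) = 1.
  m_10 = 15*1 - 6 = 9, d_10 = (276 - 9^2)/15 = 195/15 = 13, a_10 = floor((16 + 9)/13) = 1.
  m_11 = 13*1 - 9 = 4, d_11 = (276 - 4^2)/13 = 260/13 = 20, a_11 = floor((16 + 4)/20) = 1.
  m_12 = 20*1 - 4 = 16, d_12 = (276 - 16^2)/20 = 20/20 = 1, a_12 = floor((16 + 16)/1) = 32.
  m_13 = 1*32 - 16 = 16, d_13 = (276 - 16^2)/1 = 20/1 = 20: (m_13, d_13) = (m_1, d_1) = (16, 20), so from here the quotients repeat a_1, ..., a_12; the period length is 12.
Hence the expansion of sqrt(276) is a_0 = 16 followed by the repeating block 1, 1, 1, 1, 2, 2, 2, 1, 1, 1, 1, 32 (period 12).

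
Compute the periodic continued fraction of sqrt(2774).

[52; (1, 2, 52, 2, 1, 104)]

Write x_i = (sqrt(2774) + m_i)/d_i with (m_0, d_0) = (0, 1). a_0 = floor(sqrt(2774)) = 52, since 52^2 = 2704 <= 2774 < 2809 = 53^2.
Iterate m_{i+1} = d_i*a_i - m_i, d_{i+1} = (2774 - m_{i+1}^2)/d_i, a_{i+1} = floor((a_0 + m_{i+1})/d_{i+1}):
  m_1 = 1*52 - 0 = 52, d_1 = (2774 - 52^2)/1 = 70/1 = 70, a_1 = floor((52 + 52)/70) = 1.
  m_2 = 70*1 - 52 = 18, d_2 = (2774 - 18^2)/70 = 2450/70 = 35, a_2 = floor((52 + 18)/35) = 2.
  m_3 = 35*2 - 18 = 52, d_3 = (2774 - 52^2)/35 = 70/35 = 2, a_3 = floor((52 + 52)/2) = 52.
  m_4 = 2*52 - 52 = 52, d_4 = (2774 - 52^2)/2 = 70/2 = 35, a_4 = floor((52 + 52)/35) = 2.
  m_5 = 35*2 - 52 = 18, d_5 = (2774 - 18^2)/35 = 2450/35 = 70, a_5 = floor((52 + 18)/70) = 1.
  m_6 = 70*1 - 18 = 52, d_6 = (2774 - 52^2)/70 = 70/70 = 1, a_6 = floor((52 + 52)/1) = 104.
  m_7 = 1*104 - 52 = 52, d_7 = (2774 - 52^2)/1 = 70/1 = 70: (m_7, d_7) = (m_1, d_1) = (52, 70), so from here the quotients repeat a_1, ..., a_6; the period length is 6.
Hence the expansion of sqrt(2774) is a_0 = 52 followed by the repeating block 1, 2, 52, 2, 1, 104 (period 6).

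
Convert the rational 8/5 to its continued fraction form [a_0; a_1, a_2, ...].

Run the Euclidean algorithm on 8 and 5; the successive quotients are the partial quotients a_0, a_1, ... (each step inverts the fractional part left over by the previous one):
  8 = 1*5 + 3, so a_0 = 1.
  5 = 1*3 + 2, so a_1 = 1.
  3 = 1*2 + 1, so a_2 = 1.
  2 = 2*1 + 0, so a_3 = 2.
The remainder reaches 0 after 4 divisions, so the expansion has 4 partial quotients, read off in order.

[1; 1, 1, 2]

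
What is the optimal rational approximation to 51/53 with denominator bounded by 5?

Expand x = 51/53 as a continued fraction with the Euclidean algorithm:
  51 = 0*53 + 51, so a_0 = 0.
  53 = 1*51 + 2, so a_1 = 1.
  51 = 25*2 + 1, so a_2 = 25.
  2 = 2*1 + 0, so a_3 = 2.
so x = [0; 1, 25, 2].
Convergents (p_i = a_i*p_{i-1} + p_{i-2}, q_i = a_i*q_{i-1} + q_{i-2} with p_{-2}=0, p_{-1}=1, q_{-2}=1, q_{-1}=0), until the denominator exceeds 5:
  i=0: a_0=0, p_0 = 0*1 + 0 = 0, q_0 = 0*0 + 1 = 1.
  i=1: a_1=1, p_1 = 1*0 + 1 = 1, q_1 = 1*1 + 0 = 1.
  i=2: a_2=25, p_2 = 25*1 + 0 = 25, q_2 = 25*1 + 1 = 26.
q_2 = 26 > 5, so the last convergent with denominator <= 5 is p_1/q_1 = 1/1.
The closest fraction with denominator <= 5 is either p_1/q_1 or the intermediate fraction (k*p_1 + p_0)/(k*q_1 + q_0) with the largest k >= 1 whose denominator stays <= 5; these approach x as k grows, and every other convergent or intermediate fraction in range is farther away.
Largest k: floor((5 - q_0)/q_1) = floor((5 - 1)/1) = 4.
That gives (4*1 + 0)/(4*1 + 1) = 4/5.
Compare the errors: |x - 1/1| = |51*1 - 1*53|/(53*1) = 2/53, and |x - 4/5| = |51*5 - 4*53|/(53*5) = 43/265.
Cross-multiplying, 2*265 = 530 < 2279 = 43*53, so 2/53 is smaller: the convergent 1/1 is closer to x than 4/5.

1/1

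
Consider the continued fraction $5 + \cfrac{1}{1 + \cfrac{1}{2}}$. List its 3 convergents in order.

Using the convergent recurrence p_i = a_i*p_{i-1} + p_{i-2}, q_i = a_i*q_{i-1} + q_{i-2} with p_{-2}=0, p_{-1}=1, q_{-2}=1, q_{-1}=0:
  i=0: a_0=5, p_0 = 5*1 + 0 = 5, q_0 = 5*0 + 1 = 1.
  i=1: a_1=1, p_1 = 1*5 + 1 = 6, q_1 = 1*1 + 0 = 1.
  i=2: a_2=2, p_2 = 2*6 + 5 = 17, q_2 = 2*1 + 1 = 3.

5/1, 6/1, 17/3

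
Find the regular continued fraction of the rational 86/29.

Run the Euclidean algorithm on 86 and 29; the successive quotients are the partial quotients a_0, a_1, ... (each step inverts the fractional part left over by the previous one):
  86 = 2*29 + 28, so a_0 = 2.
  29 = 1*28 + 1, so a_1 = 1.
  28 = 28*1 + 0, so a_2 = 28.
The remainder reaches 0 after 3 divisions, so the expansion has 3 partial quotients, read off in order.

[2; 1, 28]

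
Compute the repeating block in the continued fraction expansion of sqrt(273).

Write x_i = (sqrt(273) + m_i)/d_i with (m_0, d_0) = (0, 1). a_0 = floor(sqrt(273)) = 16, since 16^2 = 256 <= 273 < 289 = 17^2.
Iterate m_{i+1} = d_i*a_i - m_i, d_{i+1} = (273 - m_{i+1}^2)/d_i, a_{i+1} = floor((a_0 + m_{i+1})/d_{i+1}):
  m_1 = 1*16 - 0 = 16, d_1 = (273 - 16^2)/1 = 17/1 = 17, a_1 = floor((16 + 16)/17) = 1.
  m_2 = 17*1 - 16 = 1, d_2 = (273 - 1^2)/17 = 272/17 = 16, a_2 = floor((16 + 1)/16) = 1.
  m_3 = 16*1 - 1 = 15, d_3 = (273 - 15^2)/16 = 48/16 = 3, a_3 = floor((16 + 15)/3) = 10.
  m_4 = 3*10 - 15 = 15, d_4 = (273 - 15^2)/3 = 48/3 = 16, a_4 = floor((16 + 15)/16) = 1.
  m_5 = 16*1 - 15 = 1, d_5 = (273 - 1^2)/16 = 272/16 = 17, a_5 = floor((16 + 1)/17) = 1.
  m_6 = 17*1 - 1 = 16, d_6 = (273 - 16^2)/17 = 17/17 = 1, a_6 = floor((16 + 16)/1) = 32.
  m_7 = 1*32 - 16 = 16, d_7 = (273 - 16^2)/1 = 17/1 = 17: (m_7, d_7) = (m_1, d_1) = (16, 17), so from here the quotients repeat a_1, ..., a_6; the period length is 6.
Hence the expansion of sqrt(273) is a_0 = 16 followed by the repeating block 1, 1, 10, 1, 1, 32 (period 6).

[16; (1, 1, 10, 1, 1, 32)]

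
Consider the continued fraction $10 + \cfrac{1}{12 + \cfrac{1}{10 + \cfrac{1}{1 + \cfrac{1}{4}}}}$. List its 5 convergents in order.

10/1, 121/12, 1220/121, 1341/133, 6584/653

Using the convergent recurrence p_i = a_i*p_{i-1} + p_{i-2}, q_i = a_i*q_{i-1} + q_{i-2} with p_{-2}=0, p_{-1}=1, q_{-2}=1, q_{-1}=0:
  i=0: a_0=10, p_0 = 10*1 + 0 = 10, q_0 = 10*0 + 1 = 1.
  i=1: a_1=12, p_1 = 12*10 + 1 = 121, q_1 = 12*1 + 0 = 12.
  i=2: a_2=10, p_2 = 10*121 + 10 = 1220, q_2 = 10*12 + 1 = 121.
  i=3: a_3=1, p_3 = 1*1220 + 121 = 1341, q_3 = 1*121 + 12 = 133.
  i=4: a_4=4, p_4 = 4*1341 + 1220 = 6584, q_4 = 4*133 + 121 = 653.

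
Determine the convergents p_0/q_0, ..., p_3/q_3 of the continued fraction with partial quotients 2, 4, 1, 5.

2/1, 9/4, 11/5, 64/29

Using the convergent recurrence p_i = a_i*p_{i-1} + p_{i-2}, q_i = a_i*q_{i-1} + q_{i-2} with p_{-2}=0, p_{-1}=1, q_{-2}=1, q_{-1}=0:
  i=0: a_0=2, p_0 = 2*1 + 0 = 2, q_0 = 2*0 + 1 = 1.
  i=1: a_1=4, p_1 = 4*2 + 1 = 9, q_1 = 4*1 + 0 = 4.
  i=2: a_2=1, p_2 = 1*9 + 2 = 11, q_2 = 1*4 + 1 = 5.
  i=3: a_3=5, p_3 = 5*11 + 9 = 64, q_3 = 5*5 + 4 = 29.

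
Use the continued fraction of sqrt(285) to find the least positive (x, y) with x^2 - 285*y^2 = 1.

First expand sqrt(285) as a continued fraction. With x_i = (sqrt(285) + m_i)/d_i and (m_0, d_0) = (0, 1): a_0 = floor(sqrt(285)) = 16, since 16^2 = 256 <= 285 < 289 = 17^2.
Iterate m_{i+1} = d_i*a_i - m_i, d_{i+1} = (285 - m_{i+1}^2)/d_i, a_{i+1} = floor((a_0 + m_{i+1})/d_{i+1}):
  m_1 = 1*16 - 0 = 16, d_1 = (285 - 16^2)/1 = 29/1 = 29, a_1 = floor((16 + 16)/29) = 1.
  m_2 = 29*1 - 16 = 13, d_2 = (285 - 13^2)/29 = 116/29 = 4, a_2 = floor((16 + 13)/4) = 7.
  m_3 = 4*7 - 13 = 15, d_3 = (285 - 15^2)/4 = 60/4 = 15, a_3 = floor((16 + 15)/15) = 2.
  m_4 = 15*2 - 15 = 15, d_4 = (285 - 15^2)/15 = 60/15 = 4, a_4 = floor((16 + 15)/4) = 7.
  m_5 = 4*7 - 15 = 13, d_5 = (285 - 13^2)/4 = 116/4 = 29, a_5 = floor((16 + 13)/29) = 1.
  m_6 = 29*1 - 13 = 16, d_6 = (285 - 16^2)/29 = 29/29 = 1, a_6 = floor((16 + 16)/1) = 32.
  m_7 = 1*32 - 16 = 16, d_7 = (285 - 16^2)/1 = 29/1 = 29: (m_7, d_7) = (m_1, d_1) = (16, 29), so from here the quotients repeat a_1, ..., a_6; the period length is 6.
So sqrt(285) = [16; (1, 7, 2, 7, 1, 32)] with period length k = 6.
k is even, so the fundamental solution of x^2 - 285y^2 = 1 is (p_{k-1}, q_{k-1}) = (p_5, q_5); compute convergents through index 5.
Convergents (p_i = a_i*p_{i-1} + p_{i-2}, q_i = a_i*q_{i-1} + q_{i-2} with p_{-2}=0, p_{-1}=1, q_{-2}=1, q_{-1}=0):
  i=0: a_0=16, p_0 = 16*1 + 0 = 16, q_0 = 16*0 + 1 = 1.
  i=1: a_1=1, p_1 = 1*16 + 1 = 17, q_1 = 1*1 + 0 = 1.
  i=2: a_2=7, p_2 = 7*17 + 16 = 135, q_2 = 7*1 + 1 = 8.
  i=3: a_3=2, p_3 = 2*135 + 17 = 287, q_3 = 2*8 + 1 = 17.
  i=4: a_4=7, p_4 = 7*287 + 135 = 2144, q_4 = 7*17 + 8 = 127.
  i=5: a_5=1, p_5 = 1*2144 + 287 = 2431, q_5 = 1*127 + 17 = 144.
Check: 2431^2 - 285*144^2 = 5909761 - 5909760 = 1, so (x, y) = (2431, 144) solves the equation, and by the theorem it is the least positive solution.

(x, y) = (2431, 144)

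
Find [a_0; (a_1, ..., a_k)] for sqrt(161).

[12; (1, 2, 4, 1, 2, 1, 4, 2, 1, 24)]

Write x_i = (sqrt(161) + m_i)/d_i with (m_0, d_0) = (0, 1). a_0 = floor(sqrt(161)) = 12, since 12^2 = 144 <= 161 < 169 = 13^2.
Iterate m_{i+1} = d_i*a_i - m_i, d_{i+1} = (161 - m_{i+1}^2)/d_i, a_{i+1} = floor((a_0 + m_{i+1})/d_{i+1}):
  m_1 = 1*12 - 0 = 12, d_1 = (161 - 12^2)/1 = 17/1 = 17, a_1 = floor((12 + 12)/17) = 1.
  m_2 = 17*1 - 12 = 5, d_2 = (161 - 5^2)/17 = 136/17 = 8, a_2 = floor((12 + 5)/8) = 2.
  m_3 = 8*2 - 5 = 11, d_3 = (161 - 11^2)/8 = 40/8 = 5, a_3 = floor((12 + 11)/5) = 4.
  m_4 = 5*4 - 11 = 9, d_4 = (161 - 9^2)/5 = 80/5 = 16, a_4 = floor((12 + 9)/16) = 1.
  m_5 = 16*1 - 9 = 7, d_5 = (161 - 7^2)/16 = 112/16 = 7, a_5 = floor((12 + 7)/7) = 2.
  m_6 = 7*2 - 7 = 7, d_6 = (161 - 7^2)/7 = 112/7 = 16, a_6 = floor((12 + 7)/16) = 1.
  m_7 = 16*1 - 7 = 9, d_7 = (161 - 9^2)/16 = 80/16 = 5, a_7 = floor((12 + 9)/5) = 4.
  m_8 = 5*4 - 9 = 11, d_8 = (161 - 11^2)/5 = 40/5 = 8, a_8 = floor((12 + 11)/8) = 2.
  m_9 = 8*2 - 11 = 5, d_9 = (161 - 5^2)/8 = 136/8 = 17, a_9 = floor((12 + 5)/17) = 1.
  m_10 = 17*1 - 5 = 12, d_10 = (161 - 12^2)/17 = 17/17 = 1, a_10 = floor((12 + 12)/1) = 24.
  m_11 = 1*24 - 12 = 12, d_11 = (161 - 12^2)/1 = 17/1 = 17: (m_11, d_11) = (m_1, d_1) = (12, 17), so from here the quotients repeat a_1, ..., a_10; the period length is 10.
Hence the expansion of sqrt(161) is a_0 = 12 followed by the repeating block 1, 2, 4, 1, 2, 1, 4, 2, 1, 24 (period 10).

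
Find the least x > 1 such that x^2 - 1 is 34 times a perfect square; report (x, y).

(x, y) = (35, 6)

First expand sqrt(34) as a continued fraction. With x_i = (sqrt(34) + m_i)/d_i and (m_0, d_0) = (0, 1): a_0 = floor(sqrt(34)) = 5, since 5^2 = 25 <= 34 < 36 = 6^2.
Iterate m_{i+1} = d_i*a_i - m_i, d_{i+1} = (34 - m_{i+1}^2)/d_i, a_{i+1} = floor((a_0 + m_{i+1})/d_{i+1}):
  m_1 = 1*5 - 0 = 5, d_1 = (34 - 5^2)/1 = 9/1 = 9, a_1 = floor((5 + 5)/9) = 1.
  m_2 = 9*1 - 5 = 4, d_2 = (34 - 4^2)/9 = 18/9 = 2, a_2 = floor((5 + 4)/2) = 4.
  m_3 = 2*4 - 4 = 4, d_3 = (34 - 4^2)/2 = 18/2 = 9, a_3 = floor((5 + 4)/9) = 1.
  m_4 = 9*1 - 4 = 5, d_4 = (34 - 5^2)/9 = 9/9 = 1, a_4 = floor((5 + 5)/1) = 10.
  m_5 = 1*10 - 5 = 5, d_5 = (34 - 5^2)/1 = 9/1 = 9: (m_5, d_5) = (m_1, d_1) = (5, 9), so from here the quotients repeat a_1, ..., a_4; the period length is 4.
So sqrt(34) = [5; (1, 4, 1, 10)] with period length k = 4.
k is even, so the fundamental solution of x^2 - 34y^2 = 1 is (p_{k-1}, q_{k-1}) = (p_3, q_3); compute convergents through index 3.
Convergents (p_i = a_i*p_{i-1} + p_{i-2}, q_i = a_i*q_{i-1} + q_{i-2} with p_{-2}=0, p_{-1}=1, q_{-2}=1, q_{-1}=0):
  i=0: a_0=5, p_0 = 5*1 + 0 = 5, q_0 = 5*0 + 1 = 1.
  i=1: a_1=1, p_1 = 1*5 + 1 = 6, q_1 = 1*1 + 0 = 1.
  i=2: a_2=4, p_2 = 4*6 + 5 = 29, q_2 = 4*1 + 1 = 5.
  i=3: a_3=1, p_3 = 1*29 + 6 = 35, q_3 = 1*5 + 1 = 6.
Check: 35^2 - 34*6^2 = 1225 - 1224 = 1, so (x, y) = (35, 6) solves the equation, and by the theorem it is the least positive solution.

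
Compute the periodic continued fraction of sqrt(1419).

[37; (1, 2, 37, 2, 1, 74)]

Write x_i = (sqrt(1419) + m_i)/d_i with (m_0, d_0) = (0, 1). a_0 = floor(sqrt(1419)) = 37, since 37^2 = 1369 <= 1419 < 1444 = 38^2.
Iterate m_{i+1} = d_i*a_i - m_i, d_{i+1} = (1419 - m_{i+1}^2)/d_i, a_{i+1} = floor((a_0 + m_{i+1})/d_{i+1}):
  m_1 = 1*37 - 0 = 37, d_1 = (1419 - 37^2)/1 = 50/1 = 50, a_1 = floor((37 + 37)/50) = 1.
  m_2 = 50*1 - 37 = 13, d_2 = (1419 - 13^2)/50 = 1250/50 = 25, a_2 = floor((37 + 13)/25) = 2.
  m_3 = 25*2 - 13 = 37, d_3 = (1419 - 37^2)/25 = 50/25 = 2, a_3 = floor((37 + 37)/2) = 37.
  m_4 = 2*37 - 37 = 37, d_4 = (1419 - 37^2)/2 = 50/2 = 25, a_4 = floor((37 + 37)/25) = 2.
  m_5 = 25*2 - 37 = 13, d_5 = (1419 - 13^2)/25 = 1250/25 = 50, a_5 = floor((37 + 13)/50) = 1.
  m_6 = 50*1 - 13 = 37, d_6 = (1419 - 37^2)/50 = 50/50 = 1, a_6 = floor((37 + 37)/1) = 74.
  m_7 = 1*74 - 37 = 37, d_7 = (1419 - 37^2)/1 = 50/1 = 50: (m_7, d_7) = (m_1, d_1) = (37, 50), so from here the quotients repeat a_1, ..., a_6; the period length is 6.
Hence the expansion of sqrt(1419) is a_0 = 37 followed by the repeating block 1, 2, 37, 2, 1, 74 (period 6).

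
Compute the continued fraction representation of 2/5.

Run the Euclidean algorithm on 2 and 5; the successive quotients are the partial quotients a_0, a_1, ... (each step inverts the fractional part left over by the previous one):
  2 = 0*5 + 2, so a_0 = 0.
  5 = 2*2 + 1, so a_1 = 2.
  2 = 2*1 + 0, so a_2 = 2.
The remainder reaches 0 after 3 divisions, so the expansion has 3 partial quotients, read off in order.

[0; 2, 2]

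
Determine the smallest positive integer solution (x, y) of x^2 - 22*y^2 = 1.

(x, y) = (197, 42)

First expand sqrt(22) as a continued fraction. With x_i = (sqrt(22) + m_i)/d_i and (m_0, d_0) = (0, 1): a_0 = floor(sqrt(22)) = 4, since 4^2 = 16 <= 22 < 25 = 5^2.
Iterate m_{i+1} = d_i*a_i - m_i, d_{i+1} = (22 - m_{i+1}^2)/d_i, a_{i+1} = floor((a_0 + m_{i+1})/d_{i+1}):
  m_1 = 1*4 - 0 = 4, d_1 = (22 - 4^2)/1 = 6/1 = 6, a_1 = floor((4 + 4)/6) = 1.
  m_2 = 6*1 - 4 = 2, d_2 = (22 - 2^2)/6 = 18/6 = 3, a_2 = floor((4 + 2)/3) = 2.
  m_3 = 3*2 - 2 = 4, d_3 = (22 - 4^2)/3 = 6/3 = 2, a_3 = floor((4 + 4)/2) = 4.
  m_4 = 2*4 - 4 = 4, d_4 = (22 - 4^2)/2 = 6/2 = 3, a_4 = floor((4 + 4)/3) = 2.
  m_5 = 3*2 - 4 = 2, d_5 = (22 - 2^2)/3 = 18/3 = 6, a_5 = floor((4 + 2)/6) = 1.
  m_6 = 6*1 - 2 = 4, d_6 = (22 - 4^2)/6 = 6/6 = 1, a_6 = floor((4 + 4)/1) = 8.
  m_7 = 1*8 - 4 = 4, d_7 = (22 - 4^2)/1 = 6/1 = 6: (m_7, d_7) = (m_1, d_1) = (4, 6), so from here the quotients repeat a_1, ..., a_6; the period length is 6.
So sqrt(22) = [4; (1, 2, 4, 2, 1, 8)] with period length k = 6.
k is even, so the fundamental solution of x^2 - 22y^2 = 1 is (p_{k-1}, q_{k-1}) = (p_5, q_5); compute convergents through index 5.
Convergents (p_i = a_i*p_{i-1} + p_{i-2}, q_i = a_i*q_{i-1} + q_{i-2} with p_{-2}=0, p_{-1}=1, q_{-2}=1, q_{-1}=0):
  i=0: a_0=4, p_0 = 4*1 + 0 = 4, q_0 = 4*0 + 1 = 1.
  i=1: a_1=1, p_1 = 1*4 + 1 = 5, q_1 = 1*1 + 0 = 1.
  i=2: a_2=2, p_2 = 2*5 + 4 = 14, q_2 = 2*1 + 1 = 3.
  i=3: a_3=4, p_3 = 4*14 + 5 = 61, q_3 = 4*3 + 1 = 13.
  i=4: a_4=2, p_4 = 2*61 + 14 = 136, q_4 = 2*13 + 3 = 29.
  i=5: a_5=1, p_5 = 1*136 + 61 = 197, q_5 = 1*29 + 13 = 42.
Check: 197^2 - 22*42^2 = 38809 - 38808 = 1, so (x, y) = (197, 42) solves the equation, and by the theorem it is the least positive solution.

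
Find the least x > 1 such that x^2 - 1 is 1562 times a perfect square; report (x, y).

(x, y) = (1813197, 45878)

First expand sqrt(1562) as a continued fraction. With x_i = (sqrt(1562) + m_i)/d_i and (m_0, d_0) = (0, 1): a_0 = floor(sqrt(1562)) = 39, since 39^2 = 1521 <= 1562 < 1600 = 40^2.
Iterate m_{i+1} = d_i*a_i - m_i, d_{i+1} = (1562 - m_{i+1}^2)/d_i, a_{i+1} = floor((a_0 + m_{i+1})/d_{i+1}):
  m_1 = 1*39 - 0 = 39, d_1 = (1562 - 39^2)/1 = 41/1 = 41, a_1 = floor((39 + 39)/41) = 1.
  m_2 = 41*1 - 39 = 2, d_2 = (1562 - 2^2)/41 = 1558/41 = 38, a_2 = floor((39 + 2)/38) = 1.
  m_3 = 38*1 - 2 = 36, d_3 = (1562 - 36^2)/38 = 266/38 = 7, a_3 = floor((39 + 36)/7) = 10.
  m_4 = 7*10 - 36 = 34, d_4 = (1562 - 34^2)/7 = 406/7 = 58, a_4 = floor((39 + 34)/58) = 1.
  m_5 = 58*1 - 34 = 24, d_5 = (1562 - 24^2)/58 = 986/58 = 17, a_5 = floor((39 + 24)/17) = 3.
  m_6 = 17*3 - 24 = 27, d_6 = (1562 - 27^2)/17 = 833/17 = 49, a_6 = floor((39 + 27)/49) = 1.
  m_7 = 49*1 - 27 = 22, d_7 = (1562 - 22^2)/49 = 1078/49 = 22, a_7 = floor((39 + 22)/22) = 2.
  m_8 = 22*2 - 22 = 22, d_8 = (1562 - 22^2)/22 = 1078/22 = 49, a_8 = floor((39 + 22)/49) = 1.
  m_9 = 49*1 - 22 = 27, d_9 = (1562 - 27^2)/49 = 833/49 = 17, a_9 = floor((39 + 27)/17) = 3.
  m_10 = 17*3 - 27 = 24, d_10 = (1562 - 24^2)/17 = 986/17 = 58, a_10 = floor((39 + 24)/58) = 1.
  m_11 = 58*1 - 24 = 34, d_11 = (1562 - 34^2)/58 = 406/58 = 7, a_11 = floor((39 + 34)/7) = 10.
  m_12 = 7*10 - 34 = 36, d_12 = (1562 - 36^2)/7 = 266/7 = 38, a_12 = floor((39 + 36)/38) = 1.
  m_13 = 38*1 - 36 = 2, d_13 = (1562 - 2^2)/38 = 1558/38 = 41, a_13 = floor((39 + 2)/41) = 1.
  m_14 = 41*1 - 2 = 39, d_14 = (1562 - 39^2)/41 = 41/41 = 1, a_14 = floor((39 + 39)/1) = 78.
  m_15 = 1*78 - 39 = 39, d_15 = (1562 - 39^2)/1 = 41/1 = 41: (m_15, d_15) = (m_1, d_1) = (39, 41), so from here the quotients repeat a_1, ..., a_14; the period length is 14.
So sqrt(1562) = [39; (1, 1, 10, 1, 3, 1, 2, 1, 3, 1, 10, 1, 1, 78)] with period length k = 14.
k is even, so the fundamental solution of x^2 - 1562y^2 = 1 is (p_{k-1}, q_{k-1}) = (p_13, q_13); compute convergents through index 13.
Convergents (p_i = a_i*p_{i-1} + p_{i-2}, q_i = a_i*q_{i-1} + q_{i-2} with p_{-2}=0, p_{-1}=1, q_{-2}=1, q_{-1}=0):
  i=0: a_0=39, p_0 = 39*1 + 0 = 39, q_0 = 39*0 + 1 = 1.
  i=1: a_1=1, p_1 = 1*39 + 1 = 40, q_1 = 1*1 + 0 = 1.
  i=2: a_2=1, p_2 = 1*40 + 39 = 79, q_2 = 1*1 + 1 = 2.
  i=3: a_3=10, p_3 = 10*79 + 40 = 830, q_3 = 10*2 + 1 = 21.
  i=4: a_4=1, p_4 = 1*830 + 79 = 909, q_4 = 1*21 + 2 = 23.
  i=5: a_5=3, p_5 = 3*909 + 830 = 3557, q_5 = 3*23 + 21 = 90.
  i=6: a_6=1, p_6 = 1*3557 + 909 = 4466, q_6 = 1*90 + 23 = 113.
  i=7: a_7=2, p_7 = 2*4466 + 3557 = 12489, q_7 = 2*113 + 90 = 316.
  i=8: a_8=1, p_8 = 1*12489 + 4466 = 16955, q_8 = 1*316 + 113 = 429.
  i=9: a_9=3, p_9 = 3*16955 + 12489 = 63354, q_9 = 3*429 + 316 = 1603.
  i=10: a_10=1, p_10 = 1*63354 + 16955 = 80309, q_10 = 1*1603 + 429 = 2032.
  i=11: a_11=10, p_11 = 10*80309 + 63354 = 866444, q_11 = 10*2032 + 1603 = 21923.
  i=12: a_12=1, p_12 = 1*866444 + 80309 = 946753, q_12 = 1*21923 + 2032 = 23955.
  i=13: a_13=1, p_13 = 1*946753 + 866444 = 1813197, q_13 = 1*23955 + 21923 = 45878.
Check: 1813197^2 - 1562*45878^2 = 3287683360809 - 3287683360808 = 1, so (x, y) = (1813197, 45878) solves the equation, and by the theorem it is the least positive solution.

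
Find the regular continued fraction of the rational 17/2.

Run the Euclidean algorithm on 17 and 2; the successive quotients are the partial quotients a_0, a_1, ... (each step inverts the fractional part left over by the previous one):
  17 = 8*2 + 1, so a_0 = 8.
  2 = 2*1 + 0, so a_1 = 2.
The remainder reaches 0 after 2 divisions, so the expansion has 2 partial quotients, read off in order.

[8; 2]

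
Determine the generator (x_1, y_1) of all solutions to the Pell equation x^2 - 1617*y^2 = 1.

(x, y) = (2234497, 55568)

First expand sqrt(1617) as a continued fraction. With x_i = (sqrt(1617) + m_i)/d_i and (m_0, d_0) = (0, 1): a_0 = floor(sqrt(1617)) = 40, since 40^2 = 1600 <= 1617 < 1681 = 41^2.
Iterate m_{i+1} = d_i*a_i - m_i, d_{i+1} = (1617 - m_{i+1}^2)/d_i, a_{i+1} = floor((a_0 + m_{i+1})/d_{i+1}):
  m_1 = 1*40 - 0 = 40, d_1 = (1617 - 40^2)/1 = 17/1 = 17, a_1 = floor((40 + 40)/17) = 4.
  m_2 = 17*4 - 40 = 28, d_2 = (1617 - 28^2)/17 = 833/17 = 49, a_2 = floor((40 + 28)/49) = 1.
  m_3 = 49*1 - 28 = 21, d_3 = (1617 - 21^2)/49 = 1176/49 = 24, a_3 = floor((40 + 21)/24) = 2.
  m_4 = 24*2 - 21 = 27, d_4 = (1617 - 27^2)/24 = 888/24 = 37, a_4 = floor((40 + 27)/37) = 1.
  m_5 = 37*1 - 27 = 10, d_5 = (1617 - 10^2)/37 = 1517/37 = 41, a_5 = floor((40 + 10)/41) = 1.
  m_6 = 41*1 - 10 = 31, d_6 = (1617 - 31^2)/41 = 656/41 = 16, a_6 = floor((40 + 31)/16) = 4.
  m_7 = 16*4 - 31 = 33, d_7 = (1617 - 33^2)/16 = 528/16 = 33, a_7 = floor((40 + 33)/33) = 2.
  m_8 = 33*2 - 33 = 33, d_8 = (1617 - 33^2)/33 = 528/33 = 16, a_8 = floor((40 + 33)/16) = 4.
  m_9 = 16*4 - 33 = 31, d_9 = (1617 - 31^2)/16 = 656/16 = 41, a_9 = floor((40 + 31)/41) = 1.
  m_10 = 41*1 - 31 = 10, d_10 = (1617 - 10^2)/41 = 1517/41 = 37, a_10 = floor((40 + 10)/37) = 1.
  m_11 = 37*1 - 10 = 27, d_11 = (1617 - 27^2)/37 = 888/37 = 24, a_11 = floor((40 + 27)/24) = 2.
  m_12 = 24*2 - 27 = 21, d_12 = (1617 - 21^2)/24 = 1176/24 = 49, a_12 = floor((40 + 21)/49) = 1.
  m_13 = 49*1 - 21 = 28, d_13 = (1617 - 28^2)/49 = 833/49 = 17, a_13 = floor((40 + 28)/17) = 4.
  m_14 = 17*4 - 28 = 40, d_14 = (1617 - 40^2)/17 = 17/17 = 1, a_14 = floor((40 + 40)/1) = 80.
  m_15 = 1*80 - 40 = 40, d_15 = (1617 - 40^2)/1 = 17/1 = 17: (m_15, d_15) = (m_1, d_1) = (40, 17), so from here the quotients repeat a_1, ..., a_14; the period length is 14.
So sqrt(1617) = [40; (4, 1, 2, 1, 1, 4, 2, 4, 1, 1, 2, 1, 4, 80)] with period length k = 14.
k is even, so the fundamental solution of x^2 - 1617y^2 = 1 is (p_{k-1}, q_{k-1}) = (p_13, q_13); compute convergents through index 13.
Convergents (p_i = a_i*p_{i-1} + p_{i-2}, q_i = a_i*q_{i-1} + q_{i-2} with p_{-2}=0, p_{-1}=1, q_{-2}=1, q_{-1}=0):
  i=0: a_0=40, p_0 = 40*1 + 0 = 40, q_0 = 40*0 + 1 = 1.
  i=1: a_1=4, p_1 = 4*40 + 1 = 161, q_1 = 4*1 + 0 = 4.
  i=2: a_2=1, p_2 = 1*161 + 40 = 201, q_2 = 1*4 + 1 = 5.
  i=3: a_3=2, p_3 = 2*201 + 161 = 563, q_3 = 2*5 + 4 = 14.
  i=4: a_4=1, p_4 = 1*563 + 201 = 764, q_4 = 1*14 + 5 = 19.
  i=5: a_5=1, p_5 = 1*764 + 563 = 1327, q_5 = 1*19 + 14 = 33.
  i=6: a_6=4, p_6 = 4*1327 + 764 = 6072, q_6 = 4*33 + 19 = 151.
  i=7: a_7=2, p_7 = 2*6072 + 1327 = 13471, q_7 = 2*151 + 33 = 335.
  i=8: a_8=4, p_8 = 4*13471 + 6072 = 59956, q_8 = 4*335 + 151 = 1491.
  i=9: a_9=1, p_9 = 1*59956 + 13471 = 73427, q_9 = 1*1491 + 335 = 1826.
  i=10: a_10=1, p_10 = 1*73427 + 59956 = 133383, q_10 = 1*1826 + 1491 = 3317.
  i=11: a_11=2, p_11 = 2*133383 + 73427 = 340193, q_11 = 2*3317 + 1826 = 8460.
  i=12: a_12=1, p_12 = 1*340193 + 133383 = 473576, q_12 = 1*8460 + 3317 = 11777.
  i=13: a_13=4, p_13 = 4*473576 + 340193 = 2234497, q_13 = 4*11777 + 8460 = 55568.
Check: 2234497^2 - 1617*55568^2 = 4992976843009 - 4992976843008 = 1, so (x, y) = (2234497, 55568) solves the equation, and by the theorem it is the least positive solution.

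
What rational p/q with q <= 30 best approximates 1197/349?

24/7

Expand x = 1197/349 as a continued fraction with the Euclidean algorithm:
  1197 = 3*349 + 150, so a_0 = 3.
  349 = 2*150 + 49, so a_1 = 2.
  150 = 3*49 + 3, so a_2 = 3.
  49 = 16*3 + 1, so a_3 = 16.
  3 = 3*1 + 0, so a_4 = 3.
so x = [3; 2, 3, 16, 3].
Convergents (p_i = a_i*p_{i-1} + p_{i-2}, q_i = a_i*q_{i-1} + q_{i-2} with p_{-2}=0, p_{-1}=1, q_{-2}=1, q_{-1}=0), until the denominator exceeds 30:
  i=0: a_0=3, p_0 = 3*1 + 0 = 3, q_0 = 3*0 + 1 = 1.
  i=1: a_1=2, p_1 = 2*3 + 1 = 7, q_1 = 2*1 + 0 = 2.
  i=2: a_2=3, p_2 = 3*7 + 3 = 24, q_2 = 3*2 + 1 = 7.
  i=3: a_3=16, p_3 = 16*24 + 7 = 391, q_3 = 16*7 + 2 = 114.
q_3 = 114 > 30, so the last convergent with denominator <= 30 is p_2/q_2 = 24/7.
The closest fraction with denominator <= 30 is either p_2/q_2 or the intermediate fraction (k*p_2 + p_1)/(k*q_2 + q_1) with the largest k >= 1 whose denominator stays <= 30; these approach x as k grows, and every other convergent or intermediate fraction in range is farther away.
Largest k: floor((30 - q_1)/q_2) = floor((30 - 2)/7) = 4.
That gives (4*24 + 7)/(4*7 + 2) = 103/30.
Compare the errors: |x - 24/7| = |1197*7 - 24*349|/(349*7) = 3/2443, and |x - 103/30| = |1197*30 - 103*349|/(349*30) = 37/10470.
Cross-multiplying, 3*10470 = 31410 < 90391 = 37*2443, so 3/2443 is smaller: the convergent 24/7 is closer to x than 103/30.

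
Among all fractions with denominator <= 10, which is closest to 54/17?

19/6

Expand x = 54/17 as a continued fraction with the Euclidean algorithm:
  54 = 3*17 + 3, so a_0 = 3.
  17 = 5*3 + 2, so a_1 = 5.
  3 = 1*2 + 1, so a_2 = 1.
  2 = 2*1 + 0, so a_3 = 2.
so x = [3; 5, 1, 2].
Convergents (p_i = a_i*p_{i-1} + p_{i-2}, q_i = a_i*q_{i-1} + q_{i-2} with p_{-2}=0, p_{-1}=1, q_{-2}=1, q_{-1}=0), until the denominator exceeds 10:
  i=0: a_0=3, p_0 = 3*1 + 0 = 3, q_0 = 3*0 + 1 = 1.
  i=1: a_1=5, p_1 = 5*3 + 1 = 16, q_1 = 5*1 + 0 = 5.
  i=2: a_2=1, p_2 = 1*16 + 3 = 19, q_2 = 1*5 + 1 = 6.
  i=3: a_3=2, p_3 = 2*19 + 16 = 54, q_3 = 2*6 + 5 = 17.
q_3 = 17 > 10, so the last convergent with denominator <= 10 is p_2/q_2 = 19/6.
The closest fraction with denominator <= 10 is either p_2/q_2 or the intermediate fraction (k*p_2 + p_1)/(k*q_2 + q_1) with the largest k >= 1 whose denominator stays <= 10; these approach x as k grows, and every other convergent or intermediate fraction in range is farther away.
Largest k: floor((10 - q_1)/q_2) = floor((10 - 5)/6) = 0.
Since k = 0, no intermediate fraction beyond p_2/q_2 has denominator <= 10, so the convergent 19/6 is the closest (its error is |54*6 - 19*17|/(17*6) = 1/102).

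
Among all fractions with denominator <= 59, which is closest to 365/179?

104/51

Expand x = 365/179 as a continued fraction with the Euclidean algorithm:
  365 = 2*179 + 7, so a_0 = 2.
  179 = 25*7 + 4, so a_1 = 25.
  7 = 1*4 + 3, so a_2 = 1.
  4 = 1*3 + 1, so a_3 = 1.
  3 = 3*1 + 0, so a_4 = 3.
so x = [2; 25, 1, 1, 3].
Convergents (p_i = a_i*p_{i-1} + p_{i-2}, q_i = a_i*q_{i-1} + q_{i-2} with p_{-2}=0, p_{-1}=1, q_{-2}=1, q_{-1}=0), until the denominator exceeds 59:
  i=0: a_0=2, p_0 = 2*1 + 0 = 2, q_0 = 2*0 + 1 = 1.
  i=1: a_1=25, p_1 = 25*2 + 1 = 51, q_1 = 25*1 + 0 = 25.
  i=2: a_2=1, p_2 = 1*51 + 2 = 53, q_2 = 1*25 + 1 = 26.
  i=3: a_3=1, p_3 = 1*53 + 51 = 104, q_3 = 1*26 + 25 = 51.
  i=4: a_4=3, p_4 = 3*104 + 53 = 365, q_4 = 3*51 + 26 = 179.
q_4 = 179 > 59, so the last convergent with denominator <= 59 is p_3/q_3 = 104/51.
The closest fraction with denominator <= 59 is either p_3/q_3 or the intermediate fraction (k*p_3 + p_2)/(k*q_3 + q_2) with the largest k >= 1 whose denominator stays <= 59; these approach x as k grows, and every other convergent or intermediate fraction in range is farther away.
Largest k: floor((59 - q_2)/q_3) = floor((59 - 26)/51) = 0.
Since k = 0, no intermediate fraction beyond p_3/q_3 has denominator <= 59, so the convergent 104/51 is the closest (its error is |365*51 - 104*179|/(179*51) = 1/9129).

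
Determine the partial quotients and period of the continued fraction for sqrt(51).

Write x_i = (sqrt(51) + m_i)/d_i with (m_0, d_0) = (0, 1). a_0 = floor(sqrt(51)) = 7, since 7^2 = 49 <= 51 < 64 = 8^2.
Iterate m_{i+1} = d_i*a_i - m_i, d_{i+1} = (51 - m_{i+1}^2)/d_i, a_{i+1} = floor((a_0 + m_{i+1})/d_{i+1}):
  m_1 = 1*7 - 0 = 7, d_1 = (51 - 7^2)/1 = 2/1 = 2, a_1 = floor((7 + 7)/2) = 7.
  m_2 = 2*7 - 7 = 7, d_2 = (51 - 7^2)/2 = 2/2 = 1, a_2 = floor((7 + 7)/1) = 14.
  m_3 = 1*14 - 7 = 7, d_3 = (51 - 7^2)/1 = 2/1 = 2: (m_3, d_3) = (m_1, d_1) = (7, 2), so from here the quotients repeat a_1, a_2; the period length is 2.
Hence the expansion of sqrt(51) is a_0 = 7 followed by the repeating block 7, 14 (period 2).

[7; (7, 14)]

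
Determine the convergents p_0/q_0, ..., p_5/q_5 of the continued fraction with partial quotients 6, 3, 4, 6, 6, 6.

Using the convergent recurrence p_i = a_i*p_{i-1} + p_{i-2}, q_i = a_i*q_{i-1} + q_{i-2} with p_{-2}=0, p_{-1}=1, q_{-2}=1, q_{-1}=0:
  i=0: a_0=6, p_0 = 6*1 + 0 = 6, q_0 = 6*0 + 1 = 1.
  i=1: a_1=3, p_1 = 3*6 + 1 = 19, q_1 = 3*1 + 0 = 3.
  i=2: a_2=4, p_2 = 4*19 + 6 = 82, q_2 = 4*3 + 1 = 13.
  i=3: a_3=6, p_3 = 6*82 + 19 = 511, q_3 = 6*13 + 3 = 81.
  i=4: a_4=6, p_4 = 6*511 + 82 = 3148, q_4 = 6*81 + 13 = 499.
  i=5: a_5=6, p_5 = 6*3148 + 511 = 19399, q_5 = 6*499 + 81 = 3075.

6/1, 19/3, 82/13, 511/81, 3148/499, 19399/3075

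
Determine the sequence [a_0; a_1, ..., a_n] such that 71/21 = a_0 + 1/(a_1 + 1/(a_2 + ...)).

Run the Euclidean algorithm on 71 and 21; the successive quotients are the partial quotients a_0, a_1, ... (each step inverts the fractional part left over by the previous one):
  71 = 3*21 + 8, so a_0 = 3.
  21 = 2*8 + 5, so a_1 = 2.
  8 = 1*5 + 3, so a_2 = 1.
  5 = 1*3 + 2, so a_3 = 1.
  3 = 1*2 + 1, so a_4 = 1.
  2 = 2*1 + 0, so a_5 = 2.
The remainder reaches 0 after 6 divisions, so the expansion has 6 partial quotients, read off in order.

[3; 2, 1, 1, 1, 2]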